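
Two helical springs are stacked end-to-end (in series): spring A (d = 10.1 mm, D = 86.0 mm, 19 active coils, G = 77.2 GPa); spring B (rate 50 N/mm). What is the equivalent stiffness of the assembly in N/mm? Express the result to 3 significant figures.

k_A = Gd⁴/(8D³N_a) = (77.2×10³)(10.1⁴)/(8·86.0³·19) = 8.3093 N/mm
Series: 1/k_eq = 1/8.3093 + 1/50 = 0.14035; k_eq = 7.1252 N/mm

7.13 N/mm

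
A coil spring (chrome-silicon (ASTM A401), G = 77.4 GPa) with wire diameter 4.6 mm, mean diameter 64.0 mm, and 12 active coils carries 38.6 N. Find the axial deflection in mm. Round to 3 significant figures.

k = Gd⁴/(8D³N_a) = (77.4×10³)(4.6⁴)/(8·64.0³·12) = 1.3771 N/mm
δ = F/k = 38.6 / 1.3771 = 28.03 mm

28.0 mm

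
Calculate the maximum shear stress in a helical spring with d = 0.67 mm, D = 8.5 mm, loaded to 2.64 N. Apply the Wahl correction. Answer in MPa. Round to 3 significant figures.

Spring index C = D/d = 8.5/0.67 = 12.6866
K_W = (4C−1)/(4C−4) + 0.615/C = 49.746/46.746 + 0.0485 = 1.1127
τ₀ = 8FD/(πd³) = 8·2.64·8.5/(π·0.67³) = 179.52/0.94487 = 189.99 MPa
τ_max = K·τ₀ = 1.1127 × 189.99 = 211.4 MPa

211 MPa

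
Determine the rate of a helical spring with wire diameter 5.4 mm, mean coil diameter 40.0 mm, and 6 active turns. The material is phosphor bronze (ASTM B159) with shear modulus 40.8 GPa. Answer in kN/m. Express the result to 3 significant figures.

11.3 kN/m

k = Gd⁴/(8D³N_a) = (40.8×10³ × 5.4⁴) / (8 × 40.0³ × 6)
  = 3.46925e+07 / 3.072e+06 = 11.293 N/mm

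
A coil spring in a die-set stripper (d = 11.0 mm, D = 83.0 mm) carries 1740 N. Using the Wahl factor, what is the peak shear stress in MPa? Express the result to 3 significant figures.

330 MPa

Spring index C = D/d = 83.0/11.0 = 7.5455
K_W = (4C−1)/(4C−4) + 0.615/C = 29.182/26.182 + 0.0815 = 1.1961
τ₀ = 8FD/(πd³) = 8·1740·83.0/(π·11.0³) = 1.15536e+06/4181.5 = 276.31 MPa
τ_max = K·τ₀ = 1.1961 × 276.31 = 330.49 MPa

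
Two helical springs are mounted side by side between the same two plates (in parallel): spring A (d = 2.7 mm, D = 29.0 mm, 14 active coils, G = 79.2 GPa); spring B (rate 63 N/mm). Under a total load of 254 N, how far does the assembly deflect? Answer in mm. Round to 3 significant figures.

3.94 mm

k_A = Gd⁴/(8D³N_a) = (79.2×10³)(2.7⁴)/(8·29.0³·14) = 1.5409 N/mm
Parallel: k_eq = 1.5409 + 63 = 64.541 N/mm
δ = F/k_eq = 254/64.541 = 3.9355 mm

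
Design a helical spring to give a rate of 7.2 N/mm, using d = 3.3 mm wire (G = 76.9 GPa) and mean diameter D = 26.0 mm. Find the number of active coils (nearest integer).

N_a = Gd⁴/(8D³k) = (76.9×10³ × 3.3⁴)/(8 × 26.0³ × 7.2)
    = 9.11973e+06 / 1.01238e+06 = 9.008 → 9 coils

9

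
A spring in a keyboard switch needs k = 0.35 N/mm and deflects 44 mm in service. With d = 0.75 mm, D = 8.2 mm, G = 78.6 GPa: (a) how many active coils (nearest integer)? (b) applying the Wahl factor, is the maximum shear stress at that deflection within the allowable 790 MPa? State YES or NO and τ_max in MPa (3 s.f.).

(a) 16 coils; (b) NO, τ_max = 869 MPa

N_a = Gd⁴/(8D³k) = (78.6×10³)(0.75⁴)/(8·8.2³·0.35) = 16.11 → N_a = 16
Actual rate k = Gd⁴/(8D³·16) = 0.35238 N/mm
Working load F = kδ = 0.35238·44 = 15.505 N
C = 8.2/0.75 = 10.9333; K_W = (4C−1)/(4C−4)+0.615/C = 1.1318
τ_max = K_W·8FD/(πd³) = 1.1318·767.43 = 868.54 MPa
τ_max > 790 MPa → exceeds allowable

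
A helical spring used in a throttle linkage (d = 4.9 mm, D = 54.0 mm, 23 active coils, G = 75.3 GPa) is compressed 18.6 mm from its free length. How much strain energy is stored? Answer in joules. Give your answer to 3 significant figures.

k = Gd⁴/(8D³N_a) = (75.3×10³)(4.9⁴)/(8·54.0³·23) = 1.4982 N/mm
U = ½kδ² = 0.5 × 1.4982 × 18.6² = 259.16 N·mm = 0.25916 J

0.259 J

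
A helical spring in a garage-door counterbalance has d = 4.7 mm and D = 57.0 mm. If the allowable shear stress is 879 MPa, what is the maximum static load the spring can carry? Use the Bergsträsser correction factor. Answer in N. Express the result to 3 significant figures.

566 N

C = D/d = 57.0/4.7 = 12.1277
K_B = (4C+2)/(4C−3) = 50.511/45.511 = 1.1099
τ_max = K·8FD/(πd³) → F_max = τ_allow·πd³/(8DK)
F_max = 879·π·4.7³/(8·57.0·1.1099) = 2.867e+05/506.1 = 566.5 N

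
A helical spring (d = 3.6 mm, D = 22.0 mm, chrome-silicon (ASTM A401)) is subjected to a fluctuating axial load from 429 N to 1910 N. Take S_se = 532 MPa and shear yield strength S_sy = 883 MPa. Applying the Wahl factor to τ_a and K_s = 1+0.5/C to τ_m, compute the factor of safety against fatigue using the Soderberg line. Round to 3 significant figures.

C = D/d = 22.0/3.6 = 6.1111; K_W = (4C−1)/(4C−4)+0.615/C = 1.2474; K_s = 1+0.5/C = 1.0818
F_a = (F_max−F_min)/2 = 740.5 N; F_m = (F_max+F_min)/2 = 1169.5 N
τ_a = K_W·8F_aD/(πd³) = 1.2474 × 889.16 = 1109.1 MPa
τ_m = K_s·8F_mD/(πd³) = 1.0818 × 1404.3 = 1519.2 MPa
Soderberg: 1/n_f = τ_a/S_se + τ_m/S_sy = 1109.1/532 + 1519.2/883 = 2.08481 + 1.72048 = 3.8053
n_f = 1/3.8053 = 0.2628

0.263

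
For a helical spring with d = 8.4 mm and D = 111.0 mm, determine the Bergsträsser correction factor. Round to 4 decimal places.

C = D/d = 111.0/8.4 = 13.2143
K_B = (4C+2)/(4C−3) = 54.857/49.857 = 1.1003

1.1003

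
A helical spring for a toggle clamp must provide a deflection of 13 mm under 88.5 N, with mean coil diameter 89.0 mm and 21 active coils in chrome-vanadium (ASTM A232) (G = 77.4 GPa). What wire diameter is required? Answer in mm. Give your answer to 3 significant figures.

Required rate k = F/δ = 88.5/13 = 6.8077 N/mm
d = (8D³N_a·k / G)^(1/4) = (8·89.0³·21·6.8077 / (77.4×10³))^0.25
  = (10417)^0.25 = 10.1026 mm

10.1 mm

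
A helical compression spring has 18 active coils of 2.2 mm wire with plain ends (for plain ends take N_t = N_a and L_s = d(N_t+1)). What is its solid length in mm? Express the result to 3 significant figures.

41.8 mm

plain ends: N_t = N_a = 18
L_s = d·(N_t+1) = 2.2 × 19 = 41.8 mm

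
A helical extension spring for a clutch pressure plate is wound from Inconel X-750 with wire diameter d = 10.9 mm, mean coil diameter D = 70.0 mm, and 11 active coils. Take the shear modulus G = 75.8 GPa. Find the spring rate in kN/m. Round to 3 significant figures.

k = Gd⁴/(8D³N_a) = (75.8×10³ × 10.9⁴) / (8 × 70.0³ × 11)
  = 1.06998e+09 / 3.0184e+07 = 35.449 N/mm

35.4 kN/m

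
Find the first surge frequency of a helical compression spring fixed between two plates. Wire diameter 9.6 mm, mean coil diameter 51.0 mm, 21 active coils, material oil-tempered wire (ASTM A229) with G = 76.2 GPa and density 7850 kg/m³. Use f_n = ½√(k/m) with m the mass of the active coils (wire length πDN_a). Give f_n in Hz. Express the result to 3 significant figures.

k = Gd⁴/(8D³N_a) = (76.2×10³)(9.6⁴)/(8·51.0³·21) = 29.042 N/mm = 29042 N/m
Wire length L = πDN_a = π·51.0·21 = 3364.6 mm
m = ρ·(πd²/4)·L = 7850 × 72.382×10⁻⁶ m² × 3.3646 m = 1.9118 kg
f_n = ½√(k/m) = 0.5·√(29042/1.9118) = 0.5·√(15191) = 61.625 Hz

61.6 Hz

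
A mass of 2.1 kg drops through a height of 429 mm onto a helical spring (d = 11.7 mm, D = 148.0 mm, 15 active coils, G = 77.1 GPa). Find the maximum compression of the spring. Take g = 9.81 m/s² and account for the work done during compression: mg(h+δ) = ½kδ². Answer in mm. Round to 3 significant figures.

74.8 mm

k = Gd⁴/(8D³N_a) = (77.1×10³)(11.7⁴)/(8·148.0³·15) = 3.7139 N/mm
W = mg = 2.1 × 9.81 = 20.601 N
½kδ² − Wδ − Wh = 0 → δ = (W + √(W² + 2kWh))/k
δ = (20.601 + √(424.4 + 65645.8))/3.7139 = (20.601 + 257.04)/3.7139 = 74.757 mm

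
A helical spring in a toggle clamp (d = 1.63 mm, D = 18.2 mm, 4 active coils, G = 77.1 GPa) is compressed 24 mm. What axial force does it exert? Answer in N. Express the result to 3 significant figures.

k = Gd⁴/(8D³N_a) = (77.1×10³)(1.63⁴)/(8·18.2³·4) = 2.8212 N/mm
F = k·δ = 2.8212 × 24 = 67.71 N

67.7 N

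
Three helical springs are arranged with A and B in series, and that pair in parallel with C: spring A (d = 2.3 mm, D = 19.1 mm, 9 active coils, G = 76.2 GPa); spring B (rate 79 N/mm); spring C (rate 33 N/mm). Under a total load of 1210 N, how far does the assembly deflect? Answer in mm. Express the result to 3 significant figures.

k_A = Gd⁴/(8D³N_a) = (76.2×10³)(2.3⁴)/(8·19.1³·9) = 4.2504 N/mm
Springs A,B series: k_AB = 1/(1/4.2504+1/79) = 4.0334 N/mm; parallel with C: k_eq = 4.0334+33 = 37.033 N/mm
δ = F/k_eq = 1210/37.033 = 32.673 mm

32.7 mm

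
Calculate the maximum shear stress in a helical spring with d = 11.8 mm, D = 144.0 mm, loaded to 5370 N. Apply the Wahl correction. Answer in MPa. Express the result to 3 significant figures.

Spring index C = D/d = 144.0/11.8 = 12.2034
K_W = (4C−1)/(4C−4) + 0.615/C = 47.814/44.814 + 0.0504 = 1.1173
τ₀ = 8FD/(πd³) = 8·5370·144.0/(π·11.8³) = 6.18624e+06/5161.7 = 1198.5 MPa
τ_max = K·τ₀ = 1.1173 × 1198.5 = 1339.1 MPa

1340 MPa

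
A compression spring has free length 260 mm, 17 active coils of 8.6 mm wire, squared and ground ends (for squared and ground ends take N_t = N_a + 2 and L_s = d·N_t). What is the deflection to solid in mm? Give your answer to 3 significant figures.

N_t = 19; L_s = 8.6·19 = 163.4 mm
δ_solid = L₀ − L_s = 260 − 163.4 = 96.6 mm

96.6 mm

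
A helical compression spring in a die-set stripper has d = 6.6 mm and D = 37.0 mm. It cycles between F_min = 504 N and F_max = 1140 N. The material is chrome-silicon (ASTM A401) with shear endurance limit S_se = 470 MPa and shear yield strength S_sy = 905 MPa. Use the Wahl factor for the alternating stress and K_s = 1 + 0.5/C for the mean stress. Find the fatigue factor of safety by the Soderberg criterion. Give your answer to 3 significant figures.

C = D/d = 37.0/6.6 = 5.6061; K_W = (4C−1)/(4C−4)+0.615/C = 1.2725; K_s = 1+0.5/C = 1.0892
F_a = (F_max−F_min)/2 = 318 N; F_m = (F_max+F_min)/2 = 822 N
τ_a = K_W·8F_aD/(πd³) = 1.2725 × 104.22 = 132.62 MPa
τ_m = K_s·8F_mD/(πd³) = 1.0892 × 269.39 = 293.42 MPa
Soderberg: 1/n_f = τ_a/S_se + τ_m/S_sy = 132.62/470 + 293.42/905 = 0.28217 + 0.32422 = 0.60639
n_f = 1/0.60639 = 1.649

1.65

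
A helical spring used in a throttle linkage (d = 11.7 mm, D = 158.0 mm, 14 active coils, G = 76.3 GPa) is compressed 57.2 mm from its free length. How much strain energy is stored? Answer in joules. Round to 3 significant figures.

k = Gd⁴/(8D³N_a) = (76.3×10³)(11.7⁴)/(8·158.0³·14) = 3.2365 N/mm
U = ½kδ² = 0.5 × 3.2365 × 57.2² = 5294.7 N·mm = 5.2947 J

5.29 J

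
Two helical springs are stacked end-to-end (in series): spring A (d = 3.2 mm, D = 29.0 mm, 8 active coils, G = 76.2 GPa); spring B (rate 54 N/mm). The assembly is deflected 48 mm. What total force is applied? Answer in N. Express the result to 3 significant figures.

224 N

k_A = Gd⁴/(8D³N_a) = (76.2×10³)(3.2⁴)/(8·29.0³·8) = 5.119 N/mm
Series: 1/k_eq = 1/5.119 + 1/54 = 0.21387; k_eq = 4.6757 N/mm
F = k_eq·δ = 4.6757·48 = 224.43 N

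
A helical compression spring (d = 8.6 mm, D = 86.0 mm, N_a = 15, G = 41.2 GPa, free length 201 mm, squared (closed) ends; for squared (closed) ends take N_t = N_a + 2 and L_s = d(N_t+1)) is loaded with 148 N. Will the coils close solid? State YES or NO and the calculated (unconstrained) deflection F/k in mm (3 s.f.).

k = Gd⁴/(8D³N_a) = (41.2×10³)(8.6⁴)/(8·86.0³·15) = 2.9527 N/mm
N_t = 17; L_s = 8.6·18 = 154.8 mm; δ_solid = L₀ − L_s = 201 − 154.8 = 46.2 mm
δ = F/k = 148/2.9527 = 50.124 mm
δ ≥ δ_solid → spring goes solid

YES, δ = 50.1 mm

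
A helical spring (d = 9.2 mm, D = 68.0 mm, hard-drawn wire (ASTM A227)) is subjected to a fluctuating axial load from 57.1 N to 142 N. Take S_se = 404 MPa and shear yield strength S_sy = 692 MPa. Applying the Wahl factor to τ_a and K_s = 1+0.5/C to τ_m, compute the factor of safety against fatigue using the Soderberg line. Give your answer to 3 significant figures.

C = D/d = 68.0/9.2 = 7.3913; K_W = (4C−1)/(4C−4)+0.615/C = 1.2006; K_s = 1+0.5/C = 1.0676
F_a = (F_max−F_min)/2 = 42.45 N; F_m = (F_max+F_min)/2 = 99.55 N
τ_a = K_W·8F_aD/(πd³) = 1.2006 × 9.4398 = 11.333 MPa
τ_m = K_s·8F_mD/(πd³) = 1.0676 × 22.137 = 23.635 MPa
Soderberg: 1/n_f = τ_a/S_se + τ_m/S_sy = 11.333/404 + 23.635/692 = 0.02805 + 0.03415 = 0.062206
n_f = 1/0.062206 = 16.08

16.1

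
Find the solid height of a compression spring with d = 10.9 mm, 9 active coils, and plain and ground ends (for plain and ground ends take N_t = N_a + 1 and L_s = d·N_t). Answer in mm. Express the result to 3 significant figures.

plain and ground ends: N_t = N_a + 1 = 9 + 1 = 10
L_s = d·N_t = 10.9 × 10 = 109 mm

109 mm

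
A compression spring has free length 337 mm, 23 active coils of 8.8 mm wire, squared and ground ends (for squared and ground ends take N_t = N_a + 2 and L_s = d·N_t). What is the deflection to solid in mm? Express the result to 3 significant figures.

117 mm

N_t = 25; L_s = 8.8·25 = 220 mm
δ_solid = L₀ − L_s = 337 − 220 = 117 mm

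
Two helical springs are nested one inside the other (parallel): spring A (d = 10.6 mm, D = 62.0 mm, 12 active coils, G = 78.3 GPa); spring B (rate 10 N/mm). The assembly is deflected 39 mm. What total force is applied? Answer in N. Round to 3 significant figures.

k_A = Gd⁴/(8D³N_a) = (78.3×10³)(10.6⁴)/(8·62.0³·12) = 43.205 N/mm
Parallel: k_eq = 43.205 + 10 = 53.205 N/mm
F = k_eq·δ = 53.205·39 = 2075 N

2080 N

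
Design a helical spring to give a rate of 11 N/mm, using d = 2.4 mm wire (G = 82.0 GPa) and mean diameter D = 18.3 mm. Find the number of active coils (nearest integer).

N_a = Gd⁴/(8D³k) = (82.0×10³ × 2.4⁴)/(8 × 18.3³ × 11)
    = 2.72056e+06 / 539307 = 5.045 → 5 coils

5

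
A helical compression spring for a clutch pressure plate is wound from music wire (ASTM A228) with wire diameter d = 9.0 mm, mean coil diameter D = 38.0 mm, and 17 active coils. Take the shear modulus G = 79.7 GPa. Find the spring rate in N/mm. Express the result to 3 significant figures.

k = Gd⁴/(8D³N_a) = (79.7×10³ × 9.0⁴) / (8 × 38.0³ × 17)
  = 5.22912e+08 / 7.46259e+06 = 70.071 N/mm

70.1 N/mm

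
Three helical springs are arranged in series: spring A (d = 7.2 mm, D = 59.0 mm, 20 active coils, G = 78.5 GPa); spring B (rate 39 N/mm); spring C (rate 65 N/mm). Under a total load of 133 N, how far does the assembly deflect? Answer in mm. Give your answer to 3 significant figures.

26.2 mm

k_A = Gd⁴/(8D³N_a) = (78.5×10³)(7.2⁴)/(8·59.0³·20) = 6.4198 N/mm
Series: 1/k_eq = 1/6.4198 + 1/39 + 1/65 = 0.19679; k_eq = 5.0815 N/mm
δ = F/k_eq = 133/5.0815 = 26.173 mm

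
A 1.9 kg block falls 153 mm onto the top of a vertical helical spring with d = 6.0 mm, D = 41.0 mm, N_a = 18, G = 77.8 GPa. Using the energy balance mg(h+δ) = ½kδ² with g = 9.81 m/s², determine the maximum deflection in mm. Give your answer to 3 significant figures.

k = Gd⁴/(8D³N_a) = (77.8×10³)(6.0⁴)/(8·41.0³·18) = 10.159 N/mm
W = mg = 1.9 × 9.81 = 18.639 N
½kδ² − Wδ − Wh = 0 → δ = (W + √(W² + 2kWh))/k
δ = (18.639 + √(347.41 + 57944.8))/10.159 = (18.639 + 241.44)/10.159 = 25.599 mm

25.6 mm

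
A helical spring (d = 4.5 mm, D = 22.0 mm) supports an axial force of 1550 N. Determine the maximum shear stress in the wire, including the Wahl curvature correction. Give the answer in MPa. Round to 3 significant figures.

Spring index C = D/d = 22.0/4.5 = 4.8889
K_W = (4C−1)/(4C−4) + 0.615/C = 18.556/15.556 + 0.1258 = 1.3187
τ₀ = 8FD/(πd³) = 8·1550·22.0/(π·4.5³) = 272800/286.28 = 952.92 MPa
τ_max = K·τ₀ = 1.3187 × 952.92 = 1256.6 MPa

1260 MPa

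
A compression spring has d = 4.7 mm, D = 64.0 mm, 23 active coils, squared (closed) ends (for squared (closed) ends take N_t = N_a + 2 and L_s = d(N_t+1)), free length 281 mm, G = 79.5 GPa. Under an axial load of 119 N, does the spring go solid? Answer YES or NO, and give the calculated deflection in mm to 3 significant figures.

k = Gd⁴/(8D³N_a) = (79.5×10³)(4.7⁴)/(8·64.0³·23) = 0.80427 N/mm
N_t = 25; L_s = 4.7·26 = 122.2 mm; δ_solid = L₀ − L_s = 281 − 122.2 = 158.8 mm
δ = F/k = 119/0.80427 = 147.96 mm
δ < δ_solid → spring does not go solid

NO, δ = 148 mm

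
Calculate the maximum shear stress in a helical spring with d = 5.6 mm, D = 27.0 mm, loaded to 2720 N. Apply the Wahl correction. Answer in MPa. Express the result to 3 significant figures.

Spring index C = D/d = 27.0/5.6 = 4.8214
K_W = (4C−1)/(4C−4) + 0.615/C = 18.286/15.286 + 0.1276 = 1.3238
τ₀ = 8FD/(πd³) = 8·2720·27.0/(π·5.6³) = 587520/551.71 = 1064.9 MPa
τ_max = K·τ₀ = 1.3238 × 1064.9 = 1409.7 MPa

1410 MPa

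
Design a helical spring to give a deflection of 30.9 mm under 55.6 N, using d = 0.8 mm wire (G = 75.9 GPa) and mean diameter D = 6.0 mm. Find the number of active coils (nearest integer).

10

Required rate k = F/δ = 55.6/30.9 = 1.7994 N/mm
N_a = Gd⁴/(8D³k) = (75.9×10³ × 0.8⁴)/(8 × 6.0³ × 1.7994)
    = 31088.6 / 3109.28 = 9.999 → 10 coils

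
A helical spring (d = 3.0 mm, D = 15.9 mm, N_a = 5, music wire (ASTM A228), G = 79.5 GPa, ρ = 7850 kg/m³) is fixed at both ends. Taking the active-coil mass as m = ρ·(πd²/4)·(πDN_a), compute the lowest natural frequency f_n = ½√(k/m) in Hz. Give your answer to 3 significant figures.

850 Hz

k = Gd⁴/(8D³N_a) = (79.5×10³)(3.0⁴)/(8·15.9³·5) = 40.05 N/mm = 40050 N/m
Wire length L = πDN_a = π·15.9·5 = 249.76 mm
m = ρ·(πd²/4)·L = 7850 × 7.0686×10⁻⁶ m² × 0.24976 m = 0.013859 kg
f_n = ½√(k/m) = 0.5·√(40050/0.013859) = 0.5·√(2.8899e+06) = 849.98 Hz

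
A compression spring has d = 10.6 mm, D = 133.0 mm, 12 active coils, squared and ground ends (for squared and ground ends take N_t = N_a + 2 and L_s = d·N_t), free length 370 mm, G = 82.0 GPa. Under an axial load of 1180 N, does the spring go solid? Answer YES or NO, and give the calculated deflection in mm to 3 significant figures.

k = Gd⁴/(8D³N_a) = (82.0×10³)(10.6⁴)/(8·133.0³·12) = 4.5836 N/mm
N_t = 14; L_s = 10.6·14 = 148.4 mm; δ_solid = L₀ − L_s = 370 − 148.4 = 221.6 mm
δ = F/k = 1180/4.5836 = 257.44 mm
δ ≥ δ_solid → spring goes solid

YES, δ = 257 mm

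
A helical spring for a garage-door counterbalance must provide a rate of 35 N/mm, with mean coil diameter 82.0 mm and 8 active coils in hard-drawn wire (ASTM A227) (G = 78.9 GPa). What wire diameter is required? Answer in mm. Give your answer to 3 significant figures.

11.2 mm

d = (8D³N_a·k / G)^(1/4) = (8·82.0³·8·35 / (78.9×10³))^0.25
  = (15654)^0.25 = 11.1854 mm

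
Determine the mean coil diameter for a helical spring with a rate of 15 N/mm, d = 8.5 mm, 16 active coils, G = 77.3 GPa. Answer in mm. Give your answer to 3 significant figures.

59.5 mm

D = (Gd⁴/(8N_a·k))^(1/3) = (77.3×10³·8.5⁴/(8·16·15))^(1/3)
  = (210162)^(1/3) = 59.4545 mm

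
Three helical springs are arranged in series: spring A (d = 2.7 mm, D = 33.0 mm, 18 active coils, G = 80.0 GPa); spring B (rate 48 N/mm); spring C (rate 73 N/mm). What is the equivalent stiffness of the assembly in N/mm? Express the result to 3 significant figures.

0.799 N/mm

k_A = Gd⁴/(8D³N_a) = (80.0×10³)(2.7⁴)/(8·33.0³·18) = 0.82156 N/mm
Series: 1/k_eq = 1/0.82156 + 1/48 + 1/73 = 1.2517; k_eq = 0.7989 N/mm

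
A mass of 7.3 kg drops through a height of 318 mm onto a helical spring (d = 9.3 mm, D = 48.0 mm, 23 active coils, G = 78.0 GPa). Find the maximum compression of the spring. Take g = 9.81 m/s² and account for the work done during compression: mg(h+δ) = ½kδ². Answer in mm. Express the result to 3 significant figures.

k = Gd⁴/(8D³N_a) = (78.0×10³)(9.3⁴)/(8·48.0³·23) = 28.674 N/mm
W = mg = 7.3 × 9.81 = 71.613 N
½kδ² − Wδ − Wh = 0 → δ = (W + √(W² + 2kWh))/k
δ = (71.613 + √(5128.4 + 1.30597e+06))/28.674 = (71.613 + 1145)/28.674 = 42.431 mm

42.4 mm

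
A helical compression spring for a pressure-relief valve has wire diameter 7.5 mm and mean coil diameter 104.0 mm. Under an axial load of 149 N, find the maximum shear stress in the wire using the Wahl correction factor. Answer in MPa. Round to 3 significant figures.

103 MPa

Spring index C = D/d = 104.0/7.5 = 13.8667
K_W = (4C−1)/(4C−4) + 0.615/C = 54.467/51.467 + 0.0444 = 1.1026
τ₀ = 8FD/(πd³) = 8·149·104.0/(π·7.5³) = 123968/1325.4 = 93.535 MPa
τ_max = K·τ₀ = 1.1026 × 93.535 = 103.14 MPa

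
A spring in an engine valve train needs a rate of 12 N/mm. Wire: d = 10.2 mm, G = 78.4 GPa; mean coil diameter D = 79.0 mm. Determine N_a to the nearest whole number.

18

N_a = Gd⁴/(8D³k) = (78.4×10³ × 10.2⁴)/(8 × 79.0³ × 12)
    = 8.48627e+08 / 4.73317e+07 = 17.93 → 18 coils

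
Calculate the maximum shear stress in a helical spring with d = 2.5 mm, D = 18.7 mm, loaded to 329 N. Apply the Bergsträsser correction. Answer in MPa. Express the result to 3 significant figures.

1190 MPa

Spring index C = D/d = 18.7/2.5 = 7.4800
K_B = (4C+2)/(4C−3) = 31.920/26.920 = 1.1857
τ₀ = 8FD/(πd³) = 8·329·18.7/(π·2.5³) = 49218.4/49.087 = 1002.7 MPa
τ_max = K·τ₀ = 1.1857 × 1002.7 = 1188.9 MPa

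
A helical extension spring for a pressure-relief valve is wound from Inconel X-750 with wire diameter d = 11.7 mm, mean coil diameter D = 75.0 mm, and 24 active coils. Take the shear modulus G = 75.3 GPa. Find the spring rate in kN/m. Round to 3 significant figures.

17.4 kN/m

k = Gd⁴/(8D³N_a) = (75.3×10³ × 11.7⁴) / (8 × 75.0³ × 24)
  = 1.41104e+09 / 8.1e+07 = 17.42 N/mm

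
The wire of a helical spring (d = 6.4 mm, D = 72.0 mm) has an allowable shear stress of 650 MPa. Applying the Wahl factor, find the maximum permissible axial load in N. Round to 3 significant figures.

824 N

C = D/d = 72.0/6.4 = 11.2500
K_W = (4C−1)/(4C−4) + 0.615/C = 44.000/41.000 + 0.0547 = 1.1278
τ_max = K·8FD/(πd³) → F_max = τ_allow·πd³/(8DK)
F_max = 650·π·6.4³/(8·72.0·1.1278) = 5.3531e+05/649.63 = 824.01 N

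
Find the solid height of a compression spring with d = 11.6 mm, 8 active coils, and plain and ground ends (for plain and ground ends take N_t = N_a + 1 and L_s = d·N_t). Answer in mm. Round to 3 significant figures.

plain and ground ends: N_t = N_a + 1 = 8 + 1 = 9
L_s = d·N_t = 11.6 × 9 = 104.4 mm

104 mm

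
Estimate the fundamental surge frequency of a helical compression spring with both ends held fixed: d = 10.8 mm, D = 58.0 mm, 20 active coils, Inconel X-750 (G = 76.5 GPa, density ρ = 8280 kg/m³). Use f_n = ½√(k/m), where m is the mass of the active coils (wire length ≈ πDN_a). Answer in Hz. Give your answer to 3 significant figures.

k = Gd⁴/(8D³N_a) = (76.5×10³)(10.8⁴)/(8·58.0³·20) = 33.339 N/mm = 33339 N/m
Wire length L = πDN_a = π·58.0·20 = 3644.2 mm
m = ρ·(πd²/4)·L = 8280 × 91.609×10⁻⁶ m² × 3.6442 m = 2.7642 kg
f_n = ½√(k/m) = 0.5·√(33339/2.7642) = 0.5·√(12061) = 54.911 Hz

54.9 Hz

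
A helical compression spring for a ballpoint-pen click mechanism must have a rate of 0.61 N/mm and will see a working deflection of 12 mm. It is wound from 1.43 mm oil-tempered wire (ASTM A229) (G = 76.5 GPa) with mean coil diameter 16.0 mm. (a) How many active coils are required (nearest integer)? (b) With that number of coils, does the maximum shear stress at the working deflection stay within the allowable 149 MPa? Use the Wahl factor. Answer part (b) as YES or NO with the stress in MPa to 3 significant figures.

N_a = Gd⁴/(8D³k) = (76.5×10³)(1.43⁴)/(8·16.0³·0.61) = 16 → N_a = 16
Actual rate k = Gd⁴/(8D³·16) = 0.61015 N/mm
Working load F = kδ = 0.61015·12 = 7.3218 N
C = 16.0/1.43 = 11.1888; K_W = (4C−1)/(4C−4)+0.615/C = 1.1286
τ_max = K_W·8FD/(πd³) = 1.1286·102.02 = 115.13 MPa
τ_max ≤ 149 MPa → acceptable

(a) 16 coils; (b) YES, τ_max = 115 MPa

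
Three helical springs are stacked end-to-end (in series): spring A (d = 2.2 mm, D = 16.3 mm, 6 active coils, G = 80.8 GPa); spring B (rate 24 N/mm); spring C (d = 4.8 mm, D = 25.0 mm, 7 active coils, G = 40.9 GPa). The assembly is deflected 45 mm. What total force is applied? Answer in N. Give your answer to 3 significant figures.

235 N

k_A = Gd⁴/(8D³N_a) = (80.8×10³)(2.2⁴)/(8·16.3³·6) = 9.1054 N/mm
k_C = Gd⁴/(8D³N_a) = (40.9×10³)(4.8⁴)/(8·25.0³·7) = 24.813 N/mm
Series: 1/k_eq = 1/9.1054 + 1/24 + 1/24.813 = 0.19179; k_eq = 5.2139 N/mm
F = k_eq·δ = 5.2139·45 = 234.63 N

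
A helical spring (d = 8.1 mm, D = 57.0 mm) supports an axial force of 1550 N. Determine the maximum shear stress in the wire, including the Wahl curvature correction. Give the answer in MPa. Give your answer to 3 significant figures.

Spring index C = D/d = 57.0/8.1 = 7.0370
K_W = (4C−1)/(4C−4) + 0.615/C = 27.148/24.148 + 0.0874 = 1.2116
τ₀ = 8FD/(πd³) = 8·1550·57.0/(π·8.1³) = 706800/1669.6 = 423.34 MPa
τ_max = K·τ₀ = 1.2116 × 423.34 = 512.93 MPa

513 MPa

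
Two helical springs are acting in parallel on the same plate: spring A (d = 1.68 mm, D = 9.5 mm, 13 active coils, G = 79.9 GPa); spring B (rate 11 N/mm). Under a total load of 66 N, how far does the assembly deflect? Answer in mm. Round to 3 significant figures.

3.64 mm

k_A = Gd⁴/(8D³N_a) = (79.9×10³)(1.68⁴)/(8·9.5³·13) = 7.1381 N/mm
Parallel: k_eq = 7.1381 + 11 = 18.138 N/mm
δ = F/k_eq = 66/18.138 = 3.6388 mm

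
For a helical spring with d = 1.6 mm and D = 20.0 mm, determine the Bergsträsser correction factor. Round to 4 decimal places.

C = D/d = 20.0/1.6 = 12.5000
K_B = (4C+2)/(4C−3) = 52.000/47.000 = 1.1064

1.1064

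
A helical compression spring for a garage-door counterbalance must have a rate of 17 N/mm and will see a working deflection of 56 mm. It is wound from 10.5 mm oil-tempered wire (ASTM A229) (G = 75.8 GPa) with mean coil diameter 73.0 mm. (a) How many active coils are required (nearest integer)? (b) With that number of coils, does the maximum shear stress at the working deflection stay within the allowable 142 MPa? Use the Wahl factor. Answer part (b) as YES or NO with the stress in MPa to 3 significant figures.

N_a = Gd⁴/(8D³k) = (75.8×10³)(10.5⁴)/(8·73.0³·17) = 17.41 → N_a = 17
Actual rate k = Gd⁴/(8D³·17) = 17.415 N/mm
Working load F = kδ = 17.415·56 = 975.23 N
C = 73.0/10.5 = 6.9524; K_W = (4C−1)/(4C−4)+0.615/C = 1.2145
τ_max = K_W·8FD/(πd³) = 1.2145·156.6 = 190.19 MPa
τ_max > 142 MPa → exceeds allowable

(a) 17 coils; (b) NO, τ_max = 190 MPa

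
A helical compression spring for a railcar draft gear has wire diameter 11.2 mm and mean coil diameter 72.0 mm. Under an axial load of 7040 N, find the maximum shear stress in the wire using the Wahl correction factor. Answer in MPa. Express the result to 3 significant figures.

Spring index C = D/d = 72.0/11.2 = 6.4286
K_W = (4C−1)/(4C−4) + 0.615/C = 24.714/21.714 + 0.0957 = 1.2338
τ₀ = 8FD/(πd³) = 8·7040·72.0/(π·11.2³) = 4.05504e+06/4413.7 = 918.74 MPa
τ_max = K·τ₀ = 1.2338 × 918.74 = 1133.6 MPa

1130 MPa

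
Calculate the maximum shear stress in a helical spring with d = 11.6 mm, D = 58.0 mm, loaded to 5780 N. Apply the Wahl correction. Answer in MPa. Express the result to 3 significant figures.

717 MPa

Spring index C = D/d = 58.0/11.6 = 5.0000
K_W = (4C−1)/(4C−4) + 0.615/C = 19.000/16.000 + 0.1230 = 1.3105
τ₀ = 8FD/(πd³) = 8·5780·58.0/(π·11.6³) = 2.68192e+06/4903.7 = 546.92 MPa
τ_max = K·τ₀ = 1.3105 × 546.92 = 716.74 MPa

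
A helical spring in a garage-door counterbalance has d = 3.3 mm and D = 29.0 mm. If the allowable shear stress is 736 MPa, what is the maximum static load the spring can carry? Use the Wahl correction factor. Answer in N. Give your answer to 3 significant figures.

307 N

C = D/d = 29.0/3.3 = 8.7879
K_W = (4C−1)/(4C−4) + 0.615/C = 34.152/31.152 + 0.0700 = 1.1663
τ_max = K·8FD/(πd³) → F_max = τ_allow·πd³/(8DK)
F_max = 736·π·3.3³/(8·29.0·1.1663) = 83094/270.58 = 307.1 N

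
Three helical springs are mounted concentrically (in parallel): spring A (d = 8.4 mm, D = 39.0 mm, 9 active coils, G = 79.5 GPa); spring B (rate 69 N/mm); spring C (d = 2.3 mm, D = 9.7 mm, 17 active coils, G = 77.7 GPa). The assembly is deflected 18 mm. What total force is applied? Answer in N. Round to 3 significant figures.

k_A = Gd⁴/(8D³N_a) = (79.5×10³)(8.4⁴)/(8·39.0³·9) = 92.674 N/mm
k_C = Gd⁴/(8D³N_a) = (77.7×10³)(2.3⁴)/(8·9.7³·17) = 17.518 N/mm
Parallel: k_eq = 92.674 + 69 + 17.518 = 179.19 N/mm
F = k_eq·δ = 179.19·18 = 3225.5 N

3230 N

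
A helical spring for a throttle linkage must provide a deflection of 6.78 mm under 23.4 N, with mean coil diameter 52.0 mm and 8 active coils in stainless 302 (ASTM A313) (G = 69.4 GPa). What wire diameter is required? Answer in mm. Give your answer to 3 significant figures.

Required rate k = F/δ = 23.4/6.78 = 3.4513 N/mm
d = (8D³N_a·k / G)^(1/4) = (8·52.0³·8·3.4513 / (69.4×10³))^0.25
  = (447.52)^0.25 = 4.5994 mm

4.60 mm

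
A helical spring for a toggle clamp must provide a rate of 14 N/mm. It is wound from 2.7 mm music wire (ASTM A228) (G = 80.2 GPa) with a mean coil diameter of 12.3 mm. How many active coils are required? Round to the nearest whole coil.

N_a = Gd⁴/(8D³k) = (80.2×10³ × 2.7⁴)/(8 × 12.3³ × 14)
    = 4.26216e+06 / 208417 = 20.45 → 20 coils

20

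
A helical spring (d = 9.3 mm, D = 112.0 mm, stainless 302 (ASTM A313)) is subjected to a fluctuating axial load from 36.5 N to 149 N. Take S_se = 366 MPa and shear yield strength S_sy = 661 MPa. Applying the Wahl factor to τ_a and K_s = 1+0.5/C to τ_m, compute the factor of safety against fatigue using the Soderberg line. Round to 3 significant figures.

C = D/d = 112.0/9.3 = 12.0430; K_W = (4C−1)/(4C−4)+0.615/C = 1.1190; K_s = 1+0.5/C = 1.0415
F_a = (F_max−F_min)/2 = 56.25 N; F_m = (F_max+F_min)/2 = 92.75 N
τ_a = K_W·8F_aD/(πd³) = 1.1190 × 19.945 = 22.318 MPa
τ_m = K_s·8F_mD/(πd³) = 1.0415 × 32.887 = 34.252 MPa
Soderberg: 1/n_f = τ_a/S_se + τ_m/S_sy = 22.318/366 + 34.252/661 = 0.06098 + 0.05182 = 0.1128
n_f = 1/0.1128 = 8.865

8.87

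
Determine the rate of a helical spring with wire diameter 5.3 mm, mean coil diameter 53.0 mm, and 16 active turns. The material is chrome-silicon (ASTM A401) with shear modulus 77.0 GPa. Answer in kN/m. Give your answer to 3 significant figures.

k = Gd⁴/(8D³N_a) = (77.0×10³ × 5.3⁴) / (8 × 53.0³ × 16)
  = 6.07567e+07 / 1.90563e+07 = 3.1883 N/mm

3.19 kN/m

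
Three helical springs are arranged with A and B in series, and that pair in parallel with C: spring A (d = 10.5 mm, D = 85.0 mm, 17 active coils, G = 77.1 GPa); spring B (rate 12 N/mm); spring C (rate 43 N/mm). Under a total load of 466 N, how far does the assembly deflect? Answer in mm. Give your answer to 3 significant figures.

9.55 mm

k_A = Gd⁴/(8D³N_a) = (77.1×10³)(10.5⁴)/(8·85.0³·17) = 11.221 N/mm
Springs A,B series: k_AB = 1/(1/11.221+1/12) = 5.7986 N/mm; parallel with C: k_eq = 5.7986+43 = 48.799 N/mm
δ = F/k_eq = 466/48.799 = 9.5495 mm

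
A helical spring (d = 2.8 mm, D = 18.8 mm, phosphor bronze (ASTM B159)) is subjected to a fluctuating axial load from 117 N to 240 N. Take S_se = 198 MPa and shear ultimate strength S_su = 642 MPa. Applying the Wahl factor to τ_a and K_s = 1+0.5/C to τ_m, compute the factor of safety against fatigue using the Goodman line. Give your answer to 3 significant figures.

C = D/d = 18.8/2.8 = 6.7143; K_W = (4C−1)/(4C−4)+0.615/C = 1.2228; K_s = 1+0.5/C = 1.0745
F_a = (F_max−F_min)/2 = 61.5 N; F_m = (F_max+F_min)/2 = 178.5 N
τ_a = K_W·8F_aD/(πd³) = 1.2228 × 134.12 = 164.01 MPa
τ_m = K_s·8F_mD/(πd³) = 1.0745 × 389.28 = 418.27 MPa
Goodman: 1/n_f = τ_a/S_se + τ_m/S_su = 164.01/198 + 418.27/642 = 0.82833 + 0.65151 = 1.4798
n_f = 1/1.4798 = 0.6757

0.676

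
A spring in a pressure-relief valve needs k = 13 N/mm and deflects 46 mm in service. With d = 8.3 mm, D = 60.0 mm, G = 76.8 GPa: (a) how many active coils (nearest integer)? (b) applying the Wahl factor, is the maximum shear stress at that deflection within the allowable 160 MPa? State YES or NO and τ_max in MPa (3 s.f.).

N_a = Gd⁴/(8D³k) = (76.8×10³)(8.3⁴)/(8·60.0³·13) = 16.23 → N_a = 16
Actual rate k = Gd⁴/(8D³·16) = 13.183 N/mm
Working load F = kδ = 13.183·46 = 606.41 N
C = 60.0/8.3 = 7.2289; K_W = (4C−1)/(4C−4)+0.615/C = 1.2055
τ_max = K_W·8FD/(πd³) = 1.2055·162.04 = 195.34 MPa
τ_max > 160 MPa → exceeds allowable

(a) 16 coils; (b) NO, τ_max = 195 MPa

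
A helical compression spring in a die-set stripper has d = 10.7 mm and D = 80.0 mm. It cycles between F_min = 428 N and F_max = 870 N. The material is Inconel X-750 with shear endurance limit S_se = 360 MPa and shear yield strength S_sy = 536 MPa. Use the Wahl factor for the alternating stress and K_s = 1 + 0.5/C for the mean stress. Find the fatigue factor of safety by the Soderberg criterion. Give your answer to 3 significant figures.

C = D/d = 80.0/10.7 = 7.4766; K_W = (4C−1)/(4C−4)+0.615/C = 1.1981; K_s = 1+0.5/C = 1.0669
F_a = (F_max−F_min)/2 = 221 N; F_m = (F_max+F_min)/2 = 649 N
τ_a = K_W·8F_aD/(πd³) = 1.1981 × 36.751 = 44.03 MPa
τ_m = K_s·8F_mD/(πd³) = 1.0669 × 107.93 = 115.14 MPa
Soderberg: 1/n_f = τ_a/S_se + τ_m/S_sy = 44.03/360 + 115.14/536 = 0.12231 + 0.21482 = 0.33712
n_f = 1/0.33712 = 2.966

2.97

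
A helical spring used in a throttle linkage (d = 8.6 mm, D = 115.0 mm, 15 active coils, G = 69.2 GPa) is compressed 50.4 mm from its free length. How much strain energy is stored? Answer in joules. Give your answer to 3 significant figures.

2.63 J

k = Gd⁴/(8D³N_a) = (69.2×10³)(8.6⁴)/(8·115.0³·15) = 2.0741 N/mm
U = ½kδ² = 0.5 × 2.0741 × 50.4² = 2634.2 N·mm = 2.6342 J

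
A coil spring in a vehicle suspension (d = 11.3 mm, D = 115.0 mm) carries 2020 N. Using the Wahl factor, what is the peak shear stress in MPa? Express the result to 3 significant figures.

Spring index C = D/d = 115.0/11.3 = 10.1770
K_W = (4C−1)/(4C−4) + 0.615/C = 39.708/36.708 + 0.0604 = 1.1422
τ₀ = 8FD/(πd³) = 8·2020·115.0/(π·11.3³) = 1.8584e+06/4533 = 409.97 MPa
τ_max = K·τ₀ = 1.1422 × 409.97 = 468.25 MPa

468 MPa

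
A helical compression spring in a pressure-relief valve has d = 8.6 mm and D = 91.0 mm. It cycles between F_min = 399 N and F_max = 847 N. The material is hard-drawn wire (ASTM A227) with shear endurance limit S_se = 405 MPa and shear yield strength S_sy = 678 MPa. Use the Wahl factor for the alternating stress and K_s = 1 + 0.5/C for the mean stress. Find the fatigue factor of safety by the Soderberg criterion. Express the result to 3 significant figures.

C = D/d = 91.0/8.6 = 10.5814; K_W = (4C−1)/(4C−4)+0.615/C = 1.1364; K_s = 1+0.5/C = 1.0473
F_a = (F_max−F_min)/2 = 224 N; F_m = (F_max+F_min)/2 = 623 N
τ_a = K_W·8F_aD/(πd³) = 1.1364 × 81.608 = 92.739 MPa
τ_m = K_s·8F_mD/(πd³) = 1.0473 × 226.97 = 237.7 MPa
Soderberg: 1/n_f = τ_a/S_se + τ_m/S_sy = 92.739/405 + 237.7/678 = 0.22899 + 0.35059 = 0.57957
n_f = 1/0.57957 = 1.725

1.73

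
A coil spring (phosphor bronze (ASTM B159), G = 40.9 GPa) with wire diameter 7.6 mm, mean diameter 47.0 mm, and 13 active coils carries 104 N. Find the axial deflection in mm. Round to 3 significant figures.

k = Gd⁴/(8D³N_a) = (40.9×10³)(7.6⁴)/(8·47.0³·13) = 12.637 N/mm
δ = F/k = 104 / 12.637 = 8.2297 mm

8.23 mm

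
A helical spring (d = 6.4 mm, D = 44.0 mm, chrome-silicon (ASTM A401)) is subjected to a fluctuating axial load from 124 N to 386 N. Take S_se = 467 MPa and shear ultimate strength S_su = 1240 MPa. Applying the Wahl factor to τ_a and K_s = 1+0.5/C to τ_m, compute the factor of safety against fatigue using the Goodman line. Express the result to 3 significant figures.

C = D/d = 44.0/6.4 = 6.8750; K_W = (4C−1)/(4C−4)+0.615/C = 1.2171; K_s = 1+0.5/C = 1.0727
F_a = (F_max−F_min)/2 = 131 N; F_m = (F_max+F_min)/2 = 255 N
τ_a = K_W·8F_aD/(πd³) = 1.2171 × 55.992 = 68.148 MPa
τ_m = K_s·8F_mD/(πd³) = 1.0727 × 108.99 = 116.92 MPa
Goodman: 1/n_f = τ_a/S_se + τ_m/S_su = 68.148/467 + 116.92/1240 = 0.14593 + 0.09429 = 0.24022
n_f = 1/0.24022 = 4.163

4.16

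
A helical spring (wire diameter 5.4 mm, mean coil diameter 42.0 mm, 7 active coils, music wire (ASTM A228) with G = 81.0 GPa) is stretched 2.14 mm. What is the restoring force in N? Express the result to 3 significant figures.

k = Gd⁴/(8D³N_a) = (81.0×10³)(5.4⁴)/(8·42.0³·7) = 16.601 N/mm
F = k·δ = 16.601 × 2.14 = 35.525 N

35.5 N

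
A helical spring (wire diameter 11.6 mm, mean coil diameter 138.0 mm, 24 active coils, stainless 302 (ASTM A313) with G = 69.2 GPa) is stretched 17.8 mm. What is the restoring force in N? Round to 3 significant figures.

44.2 N

k = Gd⁴/(8D³N_a) = (69.2×10³)(11.6⁴)/(8·138.0³·24) = 2.4831 N/mm
F = k·δ = 2.4831 × 17.8 = 44.2 N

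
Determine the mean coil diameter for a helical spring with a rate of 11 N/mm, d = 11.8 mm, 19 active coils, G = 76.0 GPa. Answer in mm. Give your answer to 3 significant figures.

D = (Gd⁴/(8N_a·k))^(1/3) = (76.0×10³·11.8⁴/(8·19·11))^(1/3)
  = (881263)^(1/3) = 95.8742 mm

95.9 mm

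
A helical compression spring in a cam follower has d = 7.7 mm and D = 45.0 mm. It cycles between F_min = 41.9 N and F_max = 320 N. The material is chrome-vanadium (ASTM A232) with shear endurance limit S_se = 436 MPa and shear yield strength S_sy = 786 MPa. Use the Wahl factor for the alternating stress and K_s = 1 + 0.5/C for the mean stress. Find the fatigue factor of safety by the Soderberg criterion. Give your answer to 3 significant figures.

6.11

C = D/d = 45.0/7.7 = 5.8442; K_W = (4C−1)/(4C−4)+0.615/C = 1.2601; K_s = 1+0.5/C = 1.0856
F_a = (F_max−F_min)/2 = 139.05 N; F_m = (F_max+F_min)/2 = 180.95 N
τ_a = K_W·8F_aD/(πd³) = 1.2601 × 34.902 = 43.979 MPa
τ_m = K_s·8F_mD/(πd³) = 1.0856 × 45.419 = 49.305 MPa
Soderberg: 1/n_f = τ_a/S_se + τ_m/S_sy = 43.979/436 + 49.305/786 = 0.10087 + 0.06273 = 0.1636
n_f = 1/0.1636 = 6.113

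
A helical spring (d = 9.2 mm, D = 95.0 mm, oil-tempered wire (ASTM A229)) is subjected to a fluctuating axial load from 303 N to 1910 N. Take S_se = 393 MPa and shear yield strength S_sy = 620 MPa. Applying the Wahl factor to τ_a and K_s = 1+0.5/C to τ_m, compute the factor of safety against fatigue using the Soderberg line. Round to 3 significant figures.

0.766

C = D/d = 95.0/9.2 = 10.3261; K_W = (4C−1)/(4C−4)+0.615/C = 1.1400; K_s = 1+0.5/C = 1.0484
F_a = (F_max−F_min)/2 = 803.5 N; F_m = (F_max+F_min)/2 = 1106.5 N
τ_a = K_W·8F_aD/(πd³) = 1.1400 × 249.62 = 284.57 MPa
τ_m = K_s·8F_mD/(πd³) = 1.0484 × 343.76 = 360.4 MPa
Soderberg: 1/n_f = τ_a/S_se + τ_m/S_sy = 284.57/393 + 360.4/620 = 0.72409 + 0.58129 = 1.3054
n_f = 1/1.3054 = 0.7661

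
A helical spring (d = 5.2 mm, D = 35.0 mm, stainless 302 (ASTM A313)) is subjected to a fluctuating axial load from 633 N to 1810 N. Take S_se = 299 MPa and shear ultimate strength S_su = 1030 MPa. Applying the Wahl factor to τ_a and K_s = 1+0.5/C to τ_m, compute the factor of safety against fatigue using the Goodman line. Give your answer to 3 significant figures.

C = D/d = 35.0/5.2 = 6.7308; K_W = (4C−1)/(4C−4)+0.615/C = 1.2222; K_s = 1+0.5/C = 1.0743
F_a = (F_max−F_min)/2 = 588.5 N; F_m = (F_max+F_min)/2 = 1221.5 N
τ_a = K_W·8F_aD/(πd³) = 1.2222 × 373.03 = 455.93 MPa
τ_m = K_s·8F_mD/(πd³) = 1.0743 × 774.27 = 831.79 MPa
Goodman: 1/n_f = τ_a/S_se + τ_m/S_su = 455.93/299 + 831.79/1030 = 1.52486 + 0.80756 = 2.3324
n_f = 1/2.3324 = 0.4287

0.429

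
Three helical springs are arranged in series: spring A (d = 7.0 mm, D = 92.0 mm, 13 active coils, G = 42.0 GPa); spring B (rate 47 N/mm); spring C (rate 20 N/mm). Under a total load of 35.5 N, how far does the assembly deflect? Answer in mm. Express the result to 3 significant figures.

31.0 mm

k_A = Gd⁴/(8D³N_a) = (42.0×10³)(7.0⁴)/(8·92.0³·13) = 1.2452 N/mm
Series: 1/k_eq = 1/1.2452 + 1/47 + 1/20 = 0.87435; k_eq = 1.1437 N/mm
δ = F/k_eq = 35.5/1.1437 = 31.039 mm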